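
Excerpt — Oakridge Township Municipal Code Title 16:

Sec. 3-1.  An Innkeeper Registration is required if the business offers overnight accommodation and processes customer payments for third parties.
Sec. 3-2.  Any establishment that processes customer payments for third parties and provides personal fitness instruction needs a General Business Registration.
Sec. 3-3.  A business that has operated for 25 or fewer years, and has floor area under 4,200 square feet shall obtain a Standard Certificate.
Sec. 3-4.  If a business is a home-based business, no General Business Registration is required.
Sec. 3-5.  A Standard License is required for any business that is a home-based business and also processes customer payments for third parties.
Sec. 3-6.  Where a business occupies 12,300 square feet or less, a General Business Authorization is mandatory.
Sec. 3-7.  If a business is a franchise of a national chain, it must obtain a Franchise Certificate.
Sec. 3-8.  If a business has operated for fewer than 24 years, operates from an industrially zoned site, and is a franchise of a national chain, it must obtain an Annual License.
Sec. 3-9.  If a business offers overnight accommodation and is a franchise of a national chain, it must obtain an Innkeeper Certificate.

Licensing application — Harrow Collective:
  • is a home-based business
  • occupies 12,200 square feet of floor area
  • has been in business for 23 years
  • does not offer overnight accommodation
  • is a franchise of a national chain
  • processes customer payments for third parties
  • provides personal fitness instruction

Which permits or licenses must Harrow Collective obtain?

Sec. 3-1. does not offer overnight accommodation; processes customer payments for third parties → Innkeeper Registration not required.
Sec. 3-2. processes customer payments for third parties; provides personal fitness instruction → General Business Registration required.
Sec. 3-3. years in business 23 ≤ 25; floor area 12,200 square feet ≥ 4,200 square feet → Standard Certificate not required.
Sec. 3-4. is a home-based business → exempt from General Business Registration.
Sec. 3-5. is a home-based business; processes customer payments for third parties → Standard License required.
Sec. 3-6. floor area 12,200 square feet ≤ 12,300 square feet → General Business Authorization required.
Sec. 3-7. is a franchise of a national chain → Franchise Certificate required.
Sec. 3-8. years in business 23 < 24; is a home-based business (not: operates from an industrially zoned site); is a franchise of a national chain → Annual License not required.
Sec. 3-9. does not offer overnight accommodation; is a franchise of a national chain → Innkeeper Certificate not required.

Franchise Certificate, General Business Authorization, Standard License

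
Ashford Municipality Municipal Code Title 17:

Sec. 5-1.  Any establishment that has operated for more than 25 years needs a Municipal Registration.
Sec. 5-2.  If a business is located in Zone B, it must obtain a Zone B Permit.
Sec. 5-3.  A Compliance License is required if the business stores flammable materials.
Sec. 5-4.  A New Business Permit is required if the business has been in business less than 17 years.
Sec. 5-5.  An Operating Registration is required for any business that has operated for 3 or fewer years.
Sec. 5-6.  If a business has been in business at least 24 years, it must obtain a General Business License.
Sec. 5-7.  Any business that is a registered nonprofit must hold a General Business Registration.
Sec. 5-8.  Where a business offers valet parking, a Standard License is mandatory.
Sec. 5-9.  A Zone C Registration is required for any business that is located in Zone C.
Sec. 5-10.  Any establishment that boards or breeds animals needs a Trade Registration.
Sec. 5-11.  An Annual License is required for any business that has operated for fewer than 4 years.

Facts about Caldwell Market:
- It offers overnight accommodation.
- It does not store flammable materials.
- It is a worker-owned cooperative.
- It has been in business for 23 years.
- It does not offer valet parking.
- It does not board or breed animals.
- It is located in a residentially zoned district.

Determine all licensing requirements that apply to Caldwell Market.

Sec. 5-1. years in business 23 ≤ 25 → Municipal Registration not required.
Sec. 5-2. is located in a residentially zoned district (not: is located in Zone B) → Zone B Permit not required.
Sec. 5-3. does not store flammable materials → Compliance License not required.
Sec. 5-4. years in business 23 ≥ 17 → New Business Permit not required.
Sec. 5-5. years in business 23 > 3 → Operating Registration not required.
Sec. 5-6. years in business 23 < 24 → General Business License not required.
Sec. 5-7. is a worker-owned cooperative (not: is a registered nonprofit) → General Business Registration not required.
Sec. 5-8. does not offer valet parking → Standard License not required.
Sec. 5-9. is located in a residentially zoned district (not: is located in Zone C) → Zone C Registration not required.
Sec. 5-10. does not board or breed animals → Trade Registration not required.
Sec. 5-11. years in business 23 ≥ 4 → Annual License not required.

None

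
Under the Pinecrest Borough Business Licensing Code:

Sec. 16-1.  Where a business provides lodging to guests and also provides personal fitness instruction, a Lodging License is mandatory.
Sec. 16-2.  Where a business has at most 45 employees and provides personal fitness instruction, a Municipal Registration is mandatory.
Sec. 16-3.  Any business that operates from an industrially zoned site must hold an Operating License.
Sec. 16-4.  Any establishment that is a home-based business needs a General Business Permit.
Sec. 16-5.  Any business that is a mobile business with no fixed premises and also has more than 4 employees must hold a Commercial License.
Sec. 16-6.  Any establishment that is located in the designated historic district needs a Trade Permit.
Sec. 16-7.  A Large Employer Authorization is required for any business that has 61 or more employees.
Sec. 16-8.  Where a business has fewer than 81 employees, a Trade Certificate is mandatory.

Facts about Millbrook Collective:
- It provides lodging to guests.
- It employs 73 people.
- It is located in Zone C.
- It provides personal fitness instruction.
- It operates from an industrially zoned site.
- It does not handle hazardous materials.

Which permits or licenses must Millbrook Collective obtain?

Large Employer Authorization, Lodging License, Operating License, Trade Certificate

Sec. 16-1. provides lodging to guests; provides personal fitness instruction → Lodging License required.
Sec. 16-2. employees 73 > 45; provides personal fitness instruction → Municipal Registration not required.
Sec. 16-3. operates from an industrially zoned site → Operating License required.
Sec. 16-4. operates from an industrially zoned site (not: is a home-based business) → General Business Permit not required.
Sec. 16-5. operates from an industrially zoned site (not: is a mobile business with no fixed premises); employees 73 > 4 → Commercial License not required.
Sec. 16-6. is located in Zone C (not: is located in the designated historic district) → Trade Permit not required.
Sec. 16-7. employees 73 ≥ 61 → Large Employer Authorization required.
Sec. 16-8. employees 73 < 81 → Trade Certificate required.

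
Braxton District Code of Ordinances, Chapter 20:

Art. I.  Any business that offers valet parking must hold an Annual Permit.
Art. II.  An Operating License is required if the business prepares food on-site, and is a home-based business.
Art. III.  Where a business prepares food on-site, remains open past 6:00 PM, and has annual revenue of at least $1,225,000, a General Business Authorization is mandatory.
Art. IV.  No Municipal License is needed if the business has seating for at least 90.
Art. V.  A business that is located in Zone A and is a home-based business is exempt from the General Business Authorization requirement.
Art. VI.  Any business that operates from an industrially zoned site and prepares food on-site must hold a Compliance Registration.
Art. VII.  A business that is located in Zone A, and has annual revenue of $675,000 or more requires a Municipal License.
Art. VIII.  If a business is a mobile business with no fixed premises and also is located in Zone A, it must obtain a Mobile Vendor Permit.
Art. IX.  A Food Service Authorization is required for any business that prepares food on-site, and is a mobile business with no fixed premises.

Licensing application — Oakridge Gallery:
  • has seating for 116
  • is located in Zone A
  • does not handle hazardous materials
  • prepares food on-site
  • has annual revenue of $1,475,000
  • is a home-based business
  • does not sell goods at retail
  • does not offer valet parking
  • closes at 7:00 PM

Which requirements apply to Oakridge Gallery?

Art. I. does not offer valet parking → Annual Permit not required.
Art. II. prepares food on-site; is a home-based business → Operating License required.
Art. III. prepares food on-site; closes 7:00 PM, after 6:00 PM; revenue $1,475,000 ≥ $1,225,000 → General Business Authorization required.
Art. IV. seating 116 ≥ 90 → exempt from Municipal License.
Art. V. is located in Zone A; is a home-based business → exempt from General Business Authorization.
Art. VI. is a home-based business (not: operates from an industrially zoned site); prepares food on-site → Compliance Registration not required.
Art. VII. is located in Zone A; revenue $1,475,000 ≥ $675,000 → Municipal License required.
Art. VIII. is a home-based business (not: is a mobile business with no fixed premises); is located in Zone A → Mobile Vendor Permit not required.
Art. IX. prepares food on-site; is a home-based business (not: is a mobile business with no fixed premises) → Food Service Authorization not required.

Operating License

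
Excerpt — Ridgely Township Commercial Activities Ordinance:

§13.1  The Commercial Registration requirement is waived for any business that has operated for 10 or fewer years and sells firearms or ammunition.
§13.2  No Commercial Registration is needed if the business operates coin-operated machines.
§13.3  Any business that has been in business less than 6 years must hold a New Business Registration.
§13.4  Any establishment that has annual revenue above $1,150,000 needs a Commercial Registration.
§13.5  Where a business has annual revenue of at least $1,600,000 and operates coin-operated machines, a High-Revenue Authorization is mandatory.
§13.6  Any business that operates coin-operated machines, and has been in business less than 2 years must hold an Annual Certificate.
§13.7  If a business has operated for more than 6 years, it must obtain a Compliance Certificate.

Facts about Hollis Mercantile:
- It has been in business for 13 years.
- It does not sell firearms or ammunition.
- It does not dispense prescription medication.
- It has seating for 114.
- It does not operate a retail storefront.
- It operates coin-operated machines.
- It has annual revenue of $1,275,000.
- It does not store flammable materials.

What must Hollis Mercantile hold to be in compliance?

Compliance Certificate

§13.1 years in business 13 > 10; does not sell firearms or ammunition → Commercial Registration exemption does not apply.
§13.2 operates coin-operated machines → exempt from Commercial Registration.
§13.3 years in business 13 ≥ 6 → New Business Registration not required.
§13.4 revenue $1,275,000 > $1,150,000 → Commercial Registration required.
§13.5 revenue $1,275,000 < $1,600,000; operates coin-operated machines → High-Revenue Authorization not required.
§13.6 operates coin-operated machines; years in business 13 ≥ 2 → Annual Certificate not required.
§13.7 years in business 13 > 6 → Compliance Certificate required.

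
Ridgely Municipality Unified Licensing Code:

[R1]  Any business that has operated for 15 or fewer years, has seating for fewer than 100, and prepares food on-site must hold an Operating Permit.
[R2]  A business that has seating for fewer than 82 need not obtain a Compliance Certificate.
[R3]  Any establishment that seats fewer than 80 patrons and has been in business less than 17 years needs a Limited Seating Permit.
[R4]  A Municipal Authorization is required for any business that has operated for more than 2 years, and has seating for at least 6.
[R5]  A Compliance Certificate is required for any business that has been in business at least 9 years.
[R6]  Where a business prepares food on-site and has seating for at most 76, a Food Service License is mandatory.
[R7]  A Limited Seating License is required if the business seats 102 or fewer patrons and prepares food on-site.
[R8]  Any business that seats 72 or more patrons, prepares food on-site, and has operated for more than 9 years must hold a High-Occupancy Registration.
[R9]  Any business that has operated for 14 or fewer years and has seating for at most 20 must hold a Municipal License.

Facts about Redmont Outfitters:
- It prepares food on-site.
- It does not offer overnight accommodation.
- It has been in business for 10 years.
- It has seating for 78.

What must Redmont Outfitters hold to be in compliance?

High-Occupancy Registration, Limited Seating License, Limited Seating Permit, Municipal Authorization, Operating Permit

[R1] years in business 10 ≤ 15; seating 78 < 100; prepares food on-site → Operating Permit required.
[R2] seating 78 < 82 → exempt from Compliance Certificate.
[R3] seating 78 < 80; years in business 10 < 17 → Limited Seating Permit required.
[R4] years in business 10 > 2; seating 78 ≥ 6 → Municipal Authorization required.
[R5] years in business 10 ≥ 9 → Compliance Certificate required.
[R6] prepares food on-site; seating 78 > 76 → Food Service License not required.
[R7] seating 78 ≤ 102; prepares food on-site → Limited Seating License required.
[R8] seating 78 ≥ 72; prepares food on-site; years in business 10 > 9 → High-Occupancy Registration required.
[R9] years in business 10 ≤ 14; seating 78 > 20 → Municipal License not required.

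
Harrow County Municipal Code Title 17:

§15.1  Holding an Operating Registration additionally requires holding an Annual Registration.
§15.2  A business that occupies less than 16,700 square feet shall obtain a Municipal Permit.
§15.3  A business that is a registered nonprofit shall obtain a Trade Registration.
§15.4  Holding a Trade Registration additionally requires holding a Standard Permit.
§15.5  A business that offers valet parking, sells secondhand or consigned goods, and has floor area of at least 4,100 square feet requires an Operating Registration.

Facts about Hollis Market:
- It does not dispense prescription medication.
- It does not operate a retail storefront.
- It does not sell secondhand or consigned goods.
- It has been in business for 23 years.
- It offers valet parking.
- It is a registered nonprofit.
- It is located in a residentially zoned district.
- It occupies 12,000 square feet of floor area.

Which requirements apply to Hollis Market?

Municipal Permit, Standard Permit, Trade Registration

§15.1 Operating Registration is not required → no effect.
§15.2 floor area 12,000 square feet < 16,700 square feet → Municipal Permit required.
§15.3 is a registered nonprofit → Trade Registration required.
§15.4 Trade Registration is required → Standard Permit also required.
§15.5 offers valet parking; does not sell secondhand or consigned goods; floor area 12,000 square feet ≥ 4,100 square feet → Operating Registration not required.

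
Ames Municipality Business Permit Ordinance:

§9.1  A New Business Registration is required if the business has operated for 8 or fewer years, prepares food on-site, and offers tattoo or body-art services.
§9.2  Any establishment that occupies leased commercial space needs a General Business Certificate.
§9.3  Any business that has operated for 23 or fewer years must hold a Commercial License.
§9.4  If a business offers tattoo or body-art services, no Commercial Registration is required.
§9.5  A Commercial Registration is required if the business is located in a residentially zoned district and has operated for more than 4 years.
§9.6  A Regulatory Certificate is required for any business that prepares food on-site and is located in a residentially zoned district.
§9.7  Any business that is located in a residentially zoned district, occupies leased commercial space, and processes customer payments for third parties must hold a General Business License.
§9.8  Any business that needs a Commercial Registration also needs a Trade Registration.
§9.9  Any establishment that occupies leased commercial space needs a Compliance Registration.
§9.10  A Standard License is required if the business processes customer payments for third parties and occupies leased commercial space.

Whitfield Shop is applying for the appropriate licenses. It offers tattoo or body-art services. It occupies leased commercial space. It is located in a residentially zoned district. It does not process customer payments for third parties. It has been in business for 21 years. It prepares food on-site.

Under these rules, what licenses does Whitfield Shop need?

Commercial License, Compliance Registration, General Business Certificate, Regulatory Certificate

§9.1 years in business 21 > 8; prepares food on-site; offers tattoo or body-art services → New Business Registration not required.
§9.2 occupies leased commercial space → General Business Certificate required.
§9.3 years in business 21 ≤ 23 → Commercial License required.
§9.4 offers tattoo or body-art services → exempt from Commercial Registration.
§9.5 is located in a residentially zoned district; years in business 21 > 4 → Commercial Registration required.
§9.6 prepares food on-site; is located in a residentially zoned district → Regulatory Certificate required.
§9.7 is located in a residentially zoned district; occupies leased commercial space; does not process customer payments for third parties → General Business License not required.
§9.8 Commercial Registration is not required → no effect.
§9.9 occupies leased commercial space → Compliance Registration required.
§9.10 does not process customer payments for third parties; occupies leased commercial space → Standard License not required.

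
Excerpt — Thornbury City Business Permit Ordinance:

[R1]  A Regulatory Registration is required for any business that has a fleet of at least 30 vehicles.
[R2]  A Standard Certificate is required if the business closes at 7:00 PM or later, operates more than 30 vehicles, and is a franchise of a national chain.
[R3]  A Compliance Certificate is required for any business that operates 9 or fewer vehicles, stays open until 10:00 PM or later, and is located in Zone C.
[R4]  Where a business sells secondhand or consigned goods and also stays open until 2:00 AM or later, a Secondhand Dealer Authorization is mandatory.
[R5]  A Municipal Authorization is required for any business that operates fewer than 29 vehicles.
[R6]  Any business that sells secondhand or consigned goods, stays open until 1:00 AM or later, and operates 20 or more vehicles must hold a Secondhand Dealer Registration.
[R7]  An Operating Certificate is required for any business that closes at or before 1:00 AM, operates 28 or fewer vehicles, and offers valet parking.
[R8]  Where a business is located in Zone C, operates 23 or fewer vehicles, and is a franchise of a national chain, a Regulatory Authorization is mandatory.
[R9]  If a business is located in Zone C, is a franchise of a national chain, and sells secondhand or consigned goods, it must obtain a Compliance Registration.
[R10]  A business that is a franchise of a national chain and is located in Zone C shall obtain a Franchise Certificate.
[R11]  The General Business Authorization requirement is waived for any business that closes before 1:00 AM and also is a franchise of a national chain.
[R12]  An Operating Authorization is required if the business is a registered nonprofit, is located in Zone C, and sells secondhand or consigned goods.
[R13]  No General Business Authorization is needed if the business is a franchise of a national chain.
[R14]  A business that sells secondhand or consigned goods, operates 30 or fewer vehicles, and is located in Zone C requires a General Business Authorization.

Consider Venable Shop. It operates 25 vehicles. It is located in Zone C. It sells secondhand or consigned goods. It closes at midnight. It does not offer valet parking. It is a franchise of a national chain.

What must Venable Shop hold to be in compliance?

[R1] vehicles 25 < 30 → Regulatory Registration not required.
[R2] closes midnight, after 7:00 PM; vehicles 25 ≤ 30; is a franchise of a national chain → Standard Certificate not required.
[R3] vehicles 25 > 9; closes midnight, after 10:00 PM; is located in Zone C → Compliance Certificate not required.
[R4] sells secondhand or consigned goods; closes midnight, at/before 2:00 AM → Secondhand Dealer Authorization not required.
[R5] vehicles 25 < 29 → Municipal Authorization required.
[R6] sells secondhand or consigned goods; closes midnight, at/before 1:00 AM; vehicles 25 ≥ 20 → Secondhand Dealer Registration not required.
[R7] closes midnight, at/before 1:00 AM; vehicles 25 ≤ 28; does not offer valet parking → Operating Certificate not required.
[R8] is located in Zone C; vehicles 25 > 23; is a franchise of a national chain → Regulatory Authorization not required.
[R9] is located in Zone C; is a franchise of a national chain; sells secondhand or consigned goods → Compliance Registration required.
[R10] is a franchise of a national chain; is located in Zone C → Franchise Certificate required.
[R11] closes midnight, at/before 1:00 AM; is a franchise of a national chain → exempt from General Business Authorization.
[R12] is a franchise of a national chain (not: is a registered nonprofit); is located in Zone C; sells secondhand or consigned goods → Operating Authorization not required.
[R13] is a franchise of a national chain → exempt from General Business Authorization.
[R14] sells secondhand or consigned goods; vehicles 25 ≤ 30; is located in Zone C → General Business Authorization required.

Compliance Registration, Franchise Certificate, Municipal Authorization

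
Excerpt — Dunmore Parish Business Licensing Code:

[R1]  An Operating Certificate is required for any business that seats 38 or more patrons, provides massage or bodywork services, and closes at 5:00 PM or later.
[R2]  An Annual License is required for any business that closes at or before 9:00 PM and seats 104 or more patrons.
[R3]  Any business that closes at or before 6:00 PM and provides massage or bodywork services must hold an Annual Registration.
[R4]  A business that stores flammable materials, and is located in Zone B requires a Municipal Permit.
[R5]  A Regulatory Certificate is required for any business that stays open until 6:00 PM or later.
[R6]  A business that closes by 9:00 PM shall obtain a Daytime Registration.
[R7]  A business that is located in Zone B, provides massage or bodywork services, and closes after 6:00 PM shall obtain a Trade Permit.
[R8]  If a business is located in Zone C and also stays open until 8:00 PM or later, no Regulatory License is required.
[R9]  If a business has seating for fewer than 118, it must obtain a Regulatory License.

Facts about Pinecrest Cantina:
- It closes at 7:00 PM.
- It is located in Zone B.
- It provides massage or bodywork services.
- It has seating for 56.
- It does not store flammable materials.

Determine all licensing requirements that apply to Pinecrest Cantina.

Daytime Registration, Operating Certificate, Regulatory Certificate, Regulatory License, Trade Permit

[R1] seating 56 ≥ 38; provides massage or bodywork services; closes 7:00 PM, after 5:00 PM → Operating Certificate required.
[R2] closes 7:00 PM, at/before 9:00 PM; seating 56 < 104 → Annual License not required.
[R3] closes 7:00 PM, after 6:00 PM; provides massage or bodywork services → Annual Registration not required.
[R4] does not store flammable materials; is located in Zone B → Municipal Permit not required.
[R5] closes 7:00 PM, after 6:00 PM → Regulatory Certificate required.
[R6] closes 7:00 PM, at/before 9:00 PM → Daytime Registration required.
[R7] is located in Zone B; provides massage or bodywork services; closes 7:00 PM, after 6:00 PM → Trade Permit required.
[R8] is located in Zone B (not: is located in Zone C); closes 7:00 PM, at/before 8:00 PM → Regulatory License exemption does not apply.
[R9] seating 56 < 118 → Regulatory License required.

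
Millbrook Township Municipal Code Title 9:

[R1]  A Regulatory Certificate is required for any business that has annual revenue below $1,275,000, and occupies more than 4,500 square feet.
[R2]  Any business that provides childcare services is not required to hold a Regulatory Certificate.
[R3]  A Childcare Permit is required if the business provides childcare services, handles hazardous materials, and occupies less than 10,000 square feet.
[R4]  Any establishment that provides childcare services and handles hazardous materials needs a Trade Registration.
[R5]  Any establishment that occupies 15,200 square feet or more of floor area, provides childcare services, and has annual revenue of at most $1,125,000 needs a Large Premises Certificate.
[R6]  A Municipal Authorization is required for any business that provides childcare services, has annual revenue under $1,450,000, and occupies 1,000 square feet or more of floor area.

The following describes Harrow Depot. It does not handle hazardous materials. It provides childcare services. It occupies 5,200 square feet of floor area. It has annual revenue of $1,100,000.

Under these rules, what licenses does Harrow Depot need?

[R1] revenue $1,100,000 < $1,275,000; floor area 5,200 square feet > 4,500 square feet → Regulatory Certificate required.
[R2] provides childcare services → exempt from Regulatory Certificate.
[R3] provides childcare services; does not handle hazardous materials; floor area 5,200 square feet < 10,000 square feet → Childcare Permit not required.
[R4] provides childcare services; does not handle hazardous materials → Trade Registration not required.
[R5] floor area 5,200 square feet < 15,200 square feet; provides childcare services; revenue $1,100,000 ≤ $1,125,000 → Large Premises Certificate not required.
[R6] provides childcare services; revenue $1,100,000 < $1,450,000; floor area 5,200 square feet ≥ 1,000 square feet → Municipal Authorization required.

Municipal Authorization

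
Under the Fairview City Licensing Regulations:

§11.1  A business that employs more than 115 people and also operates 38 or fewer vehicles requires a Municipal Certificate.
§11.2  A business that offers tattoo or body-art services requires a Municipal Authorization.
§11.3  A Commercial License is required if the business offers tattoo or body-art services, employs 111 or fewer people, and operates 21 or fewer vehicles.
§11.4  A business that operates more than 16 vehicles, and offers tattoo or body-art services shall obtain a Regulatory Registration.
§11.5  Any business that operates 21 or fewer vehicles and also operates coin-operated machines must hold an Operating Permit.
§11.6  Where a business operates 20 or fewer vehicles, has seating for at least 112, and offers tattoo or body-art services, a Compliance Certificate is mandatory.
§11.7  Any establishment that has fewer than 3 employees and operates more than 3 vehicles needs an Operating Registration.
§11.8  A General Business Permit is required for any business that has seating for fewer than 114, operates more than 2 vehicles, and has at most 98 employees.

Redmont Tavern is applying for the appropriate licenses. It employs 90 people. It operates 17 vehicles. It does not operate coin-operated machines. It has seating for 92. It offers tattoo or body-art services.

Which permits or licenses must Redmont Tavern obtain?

§11.1 employees 90 ≤ 115; vehicles 17 ≤ 38 → Municipal Certificate not required.
§11.2 offers tattoo or body-art services → Municipal Authorization required.
§11.3 offers tattoo or body-art services; employees 90 ≤ 111; vehicles 17 ≤ 21 → Commercial License required.
§11.4 vehicles 17 > 16; offers tattoo or body-art services → Regulatory Registration required.
§11.5 vehicles 17 ≤ 21; does not operate coin-operated machines → Operating Permit not required.
§11.6 vehicles 17 ≤ 20; seating 92 < 112; offers tattoo or body-art services → Compliance Certificate not required.
§11.7 employees 90 ≥ 3; vehicles 17 > 3 → Operating Registration not required.
§11.8 seating 92 < 114; vehicles 17 > 2; employees 90 ≤ 98 → General Business Permit required.

Commercial License, General Business Permit, Municipal Authorization, Regulatory Registration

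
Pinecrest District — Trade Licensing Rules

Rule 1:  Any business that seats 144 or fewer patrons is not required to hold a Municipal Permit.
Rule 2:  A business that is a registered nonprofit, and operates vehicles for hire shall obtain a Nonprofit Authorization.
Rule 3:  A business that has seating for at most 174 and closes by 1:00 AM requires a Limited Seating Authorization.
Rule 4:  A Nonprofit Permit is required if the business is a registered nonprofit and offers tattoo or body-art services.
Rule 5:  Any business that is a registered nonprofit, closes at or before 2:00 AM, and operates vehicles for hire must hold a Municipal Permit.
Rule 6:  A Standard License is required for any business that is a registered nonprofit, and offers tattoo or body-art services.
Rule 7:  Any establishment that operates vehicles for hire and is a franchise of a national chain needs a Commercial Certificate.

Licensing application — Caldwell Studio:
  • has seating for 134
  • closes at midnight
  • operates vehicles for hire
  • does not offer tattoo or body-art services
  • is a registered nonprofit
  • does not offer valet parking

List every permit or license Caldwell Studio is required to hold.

Rule 1: seating 134 ≤ 144 → exempt from Municipal Permit.
Rule 2: is a registered nonprofit; operates vehicles for hire → Nonprofit Authorization required.
Rule 3: seating 134 ≤ 174; closes midnight, at/before 1:00 AM → Limited Seating Authorization required.
Rule 4: is a registered nonprofit; does not offer tattoo or body-art services → Nonprofit Permit not required.
Rule 5: is a registered nonprofit; closes midnight, at/before 2:00 AM; operates vehicles for hire → Municipal Permit required.
Rule 6: is a registered nonprofit; does not offer tattoo or body-art services → Standard License not required.
Rule 7: operates vehicles for hire; is a registered nonprofit (not: is a franchise of a national chain) → Commercial Certificate not required.

Limited Seating Authorization, Nonprofit Authorization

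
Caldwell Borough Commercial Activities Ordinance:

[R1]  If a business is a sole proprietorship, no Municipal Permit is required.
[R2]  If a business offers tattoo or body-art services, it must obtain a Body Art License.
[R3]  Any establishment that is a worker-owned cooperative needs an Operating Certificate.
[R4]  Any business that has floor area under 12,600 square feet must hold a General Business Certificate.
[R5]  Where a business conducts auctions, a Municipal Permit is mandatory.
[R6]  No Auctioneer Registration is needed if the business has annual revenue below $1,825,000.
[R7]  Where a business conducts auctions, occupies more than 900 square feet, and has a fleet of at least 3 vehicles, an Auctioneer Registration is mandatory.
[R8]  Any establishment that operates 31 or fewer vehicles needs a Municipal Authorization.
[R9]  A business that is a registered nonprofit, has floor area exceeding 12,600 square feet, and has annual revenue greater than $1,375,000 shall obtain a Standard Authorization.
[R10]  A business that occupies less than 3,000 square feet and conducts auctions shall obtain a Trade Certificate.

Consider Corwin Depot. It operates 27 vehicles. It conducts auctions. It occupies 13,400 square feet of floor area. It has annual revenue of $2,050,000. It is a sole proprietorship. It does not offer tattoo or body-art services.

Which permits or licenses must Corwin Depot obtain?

Auctioneer Registration, Municipal Authorization

[R1] is a sole proprietorship → exempt from Municipal Permit.
[R2] does not offer tattoo or body-art services → Body Art License not required.
[R3] is a sole proprietorship (not: is a worker-owned cooperative) → Operating Certificate not required.
[R4] floor area 13,400 square feet ≥ 12,600 square feet → General Business Certificate not required.
[R5] conducts auctions → Municipal Permit required.
[R6] revenue $2,050,000 ≥ $1,825,000 → Auctioneer Registration exemption does not apply.
[R7] conducts auctions; floor area 13,400 square feet > 900 square feet; vehicles 27 ≥ 3 → Auctioneer Registration required.
[R8] vehicles 27 ≤ 31 → Municipal Authorization required.
[R9] is a sole proprietorship (not: is a registered nonprofit); floor area 13,400 square feet > 12,600 square feet; revenue $2,050,000 > $1,375,000 → Standard Authorization not required.
[R10] floor area 13,400 square feet ≥ 3,000 square feet; conducts auctions → Trade Certificate not required.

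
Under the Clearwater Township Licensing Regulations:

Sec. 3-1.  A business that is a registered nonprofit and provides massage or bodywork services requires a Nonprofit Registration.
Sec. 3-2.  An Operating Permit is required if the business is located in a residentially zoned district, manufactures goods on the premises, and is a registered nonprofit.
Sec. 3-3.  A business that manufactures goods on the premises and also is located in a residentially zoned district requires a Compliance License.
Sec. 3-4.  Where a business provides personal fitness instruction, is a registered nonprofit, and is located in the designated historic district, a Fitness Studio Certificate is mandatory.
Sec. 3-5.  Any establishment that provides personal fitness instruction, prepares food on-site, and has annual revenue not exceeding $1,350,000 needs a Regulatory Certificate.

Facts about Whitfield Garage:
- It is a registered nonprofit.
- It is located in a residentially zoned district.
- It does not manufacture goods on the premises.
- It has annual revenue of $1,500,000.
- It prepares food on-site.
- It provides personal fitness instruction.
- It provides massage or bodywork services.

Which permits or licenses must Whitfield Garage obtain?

Nonprofit Registration

Sec. 3-1. is a registered nonprofit; provides massage or bodywork services → Nonprofit Registration required.
Sec. 3-2. is located in a residentially zoned district; does not manufacture goods on the premises; is a registered nonprofit → Operating Permit not required.
Sec. 3-3. does not manufacture goods on the premises; is located in a residentially zoned district → Compliance License not required.
Sec. 3-4. provides personal fitness instruction; is a registered nonprofit; is located in a residentially zoned district (not: is located in the designated historic district) → Fitness Studio Certificate not required.
Sec. 3-5. provides personal fitness instruction; prepares food on-site; revenue $1,500,000 > $1,350,000 → Regulatory Certificate not required.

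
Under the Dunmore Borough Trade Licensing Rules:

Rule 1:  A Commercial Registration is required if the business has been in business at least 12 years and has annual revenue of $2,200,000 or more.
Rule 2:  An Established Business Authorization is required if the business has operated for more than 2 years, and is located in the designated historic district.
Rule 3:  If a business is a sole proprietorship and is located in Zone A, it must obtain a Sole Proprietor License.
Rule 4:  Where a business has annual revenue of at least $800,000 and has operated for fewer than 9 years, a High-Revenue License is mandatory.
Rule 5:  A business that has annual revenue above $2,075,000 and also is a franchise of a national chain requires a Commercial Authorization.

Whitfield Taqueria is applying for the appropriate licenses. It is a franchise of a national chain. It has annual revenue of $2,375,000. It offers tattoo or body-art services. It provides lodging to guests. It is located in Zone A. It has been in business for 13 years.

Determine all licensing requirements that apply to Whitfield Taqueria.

Commercial Authorization, Commercial Registration

Rule 1: years in business 13 ≥ 12; revenue $2,375,000 ≥ $2,200,000 → Commercial Registration required.
Rule 2: years in business 13 > 2; is located in Zone A (not: is located in the designated historic district) → Established Business Authorization not required.
Rule 3: is a franchise of a national chain (not: is a sole proprietorship); is located in Zone A → Sole Proprietor License not required.
Rule 4: revenue $2,375,000 ≥ $800,000; years in business 13 ≥ 9 → High-Revenue License not required.
Rule 5: revenue $2,375,000 > $2,075,000; is a franchise of a national chain → Commercial Authorization required.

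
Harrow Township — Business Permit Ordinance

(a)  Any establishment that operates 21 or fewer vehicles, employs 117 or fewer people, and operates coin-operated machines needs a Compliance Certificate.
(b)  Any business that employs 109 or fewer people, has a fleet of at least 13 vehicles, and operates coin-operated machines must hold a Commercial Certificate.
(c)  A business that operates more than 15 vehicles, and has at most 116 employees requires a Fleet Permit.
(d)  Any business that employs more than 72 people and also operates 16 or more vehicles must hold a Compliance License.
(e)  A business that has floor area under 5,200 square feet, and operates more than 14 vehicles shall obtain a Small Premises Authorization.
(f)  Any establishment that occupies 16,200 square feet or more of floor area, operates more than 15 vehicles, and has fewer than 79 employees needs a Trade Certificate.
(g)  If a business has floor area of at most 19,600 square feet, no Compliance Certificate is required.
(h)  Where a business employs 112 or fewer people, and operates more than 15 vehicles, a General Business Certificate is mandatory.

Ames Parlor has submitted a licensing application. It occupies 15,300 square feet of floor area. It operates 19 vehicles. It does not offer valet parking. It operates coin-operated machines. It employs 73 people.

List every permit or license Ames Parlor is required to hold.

Commercial Certificate, Compliance License, Fleet Permit, General Business Certificate

(a) vehicles 19 ≤ 21; employees 73 ≤ 117; operates coin-operated machines → Compliance Certificate required.
(b) employees 73 ≤ 109; vehicles 19 ≥ 13; operates coin-operated machines → Commercial Certificate required.
(c) vehicles 19 > 15; employees 73 ≤ 116 → Fleet Permit required.
(d) employees 73 > 72; vehicles 19 ≥ 16 → Compliance License required.
(e) floor area 15,300 square feet ≥ 5,200 square feet; vehicles 19 > 14 → Small Premises Authorization not required.
(f) floor area 15,300 square feet < 16,200 square feet; vehicles 19 > 15; employees 73 < 79 → Trade Certificate not required.
(g) floor area 15,300 square feet ≤ 19,600 square feet → exempt from Compliance Certificate.
(h) employees 73 ≤ 112; vehicles 19 > 15 → General Business Certificate required.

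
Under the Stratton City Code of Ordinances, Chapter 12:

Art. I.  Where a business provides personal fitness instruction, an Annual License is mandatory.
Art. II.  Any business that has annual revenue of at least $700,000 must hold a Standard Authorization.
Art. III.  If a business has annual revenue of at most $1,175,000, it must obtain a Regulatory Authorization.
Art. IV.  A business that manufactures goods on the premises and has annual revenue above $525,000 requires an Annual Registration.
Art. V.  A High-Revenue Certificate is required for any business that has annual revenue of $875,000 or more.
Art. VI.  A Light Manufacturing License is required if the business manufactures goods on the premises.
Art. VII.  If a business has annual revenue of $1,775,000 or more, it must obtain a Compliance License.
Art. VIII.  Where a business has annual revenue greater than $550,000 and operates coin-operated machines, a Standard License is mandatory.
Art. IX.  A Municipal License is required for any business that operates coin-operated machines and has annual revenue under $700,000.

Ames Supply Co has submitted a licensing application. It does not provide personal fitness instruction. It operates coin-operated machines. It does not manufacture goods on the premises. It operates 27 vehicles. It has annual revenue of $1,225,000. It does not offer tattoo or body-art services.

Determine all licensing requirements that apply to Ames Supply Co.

High-Revenue Certificate, Standard Authorization, Standard License

Art. I. does not provide personal fitness instruction → Annual License not required.
Art. II. revenue $1,225,000 ≥ $700,000 → Standard Authorization required.
Art. III. revenue $1,225,000 > $1,175,000 → Regulatory Authorization not required.
Art. IV. does not manufacture goods on the premises; revenue $1,225,000 > $525,000 → Annual Registration not required.
Art. V. revenue $1,225,000 ≥ $875,000 → High-Revenue Certificate required.
Art. VI. does not manufacture goods on the premises → Light Manufacturing License not required.
Art. VII. revenue $1,225,000 < $1,775,000 → Compliance License not required.
Art. VIII. revenue $1,225,000 > $550,000; operates coin-operated machines → Standard License required.
Art. IX. operates coin-operated machines; revenue $1,225,000 ≥ $700,000 → Municipal License not required.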